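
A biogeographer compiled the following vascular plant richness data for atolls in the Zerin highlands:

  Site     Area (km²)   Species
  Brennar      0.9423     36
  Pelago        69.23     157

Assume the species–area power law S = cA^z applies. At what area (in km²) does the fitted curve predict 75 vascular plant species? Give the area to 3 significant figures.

8.02 km²

z = ln(157/36) / ln(69.23/0.9423) = 1.4727 / 4.2969 = 0.3427
c = 36 / 0.9423^0.3427 = 36 / 0.9798 = 36.74
A = (75/36.74)^(1/0.3427) ⇒ ln A = ln(2.041)/0.3427 = 2.0820
A = e^2.0820 ≈ 8.021 km²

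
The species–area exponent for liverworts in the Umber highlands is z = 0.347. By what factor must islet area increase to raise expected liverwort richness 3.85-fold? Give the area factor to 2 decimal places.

48.66

(A₂/A₁)^0.347 = 3.85, so A₂/A₁ = 3.85^(1/0.347) = 3.85^2.882
ln(A₂/A₁) = ln 3.85 / 0.347 = 1.3481 / 0.347 = 3.8849
A₂/A₁ = e^3.8849 ≈ 48.66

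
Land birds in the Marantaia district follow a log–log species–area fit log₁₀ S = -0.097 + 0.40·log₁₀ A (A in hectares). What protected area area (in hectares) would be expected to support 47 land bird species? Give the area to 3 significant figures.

47 = 0.7998 × A^0.4  ⇒  A^0.4 = 47/0.7998 = 58.76
ln A = ln(58.76) / 0.4 = 4.0735 / 0.4 = 10.1837
A = e^10.1837 ≈ 26469 hectares

26500 hectares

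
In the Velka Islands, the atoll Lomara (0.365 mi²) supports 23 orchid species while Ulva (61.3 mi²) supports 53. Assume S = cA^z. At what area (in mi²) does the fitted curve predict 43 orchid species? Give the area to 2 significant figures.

z = ln(53/23) / ln(61.3/0.365) = 0.8348 / 5.1236 = 0.1629
c = 23 / 0.365^0.1629 = 23 / 0.8486 = 27.1
A = (43/27.1)^(1/0.1629) ⇒ ln A = ln(1.586)/0.1629 = 2.8325
A = e^2.8325 ≈ 16.99 mi²

17 mi²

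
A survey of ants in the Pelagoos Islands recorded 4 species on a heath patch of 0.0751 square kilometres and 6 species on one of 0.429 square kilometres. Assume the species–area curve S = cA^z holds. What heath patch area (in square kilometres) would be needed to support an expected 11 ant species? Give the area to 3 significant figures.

z = ln(6/4) / ln(0.429/0.0751) = 0.4055 / 1.7426 = 0.2327
c = 4 / 0.0751^0.2327 = 4 / 0.5475 = 7.306
A = (11/7.306)^(1/0.2327) ⇒ ln A = ln(1.506)/0.2327 = 1.7588
A = e^1.7588 ≈ 5.805 square kilometres

5.81 square kilometres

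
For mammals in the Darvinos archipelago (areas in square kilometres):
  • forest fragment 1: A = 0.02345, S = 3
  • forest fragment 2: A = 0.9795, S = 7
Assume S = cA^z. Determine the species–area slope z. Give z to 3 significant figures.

Taking logs: ln S = ln c + z ln A, so z = (ln S₂ − ln S₁)/(ln A₂ − ln A₁).
z = ln(7/3) / ln(0.9795/0.02345) = ln(2.333) / ln(41.77) = 0.8473 / 3.7322 = 0.2270

0.227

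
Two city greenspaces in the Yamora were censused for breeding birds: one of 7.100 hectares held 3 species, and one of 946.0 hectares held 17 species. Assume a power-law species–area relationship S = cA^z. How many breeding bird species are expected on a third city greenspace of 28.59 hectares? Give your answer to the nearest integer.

z = ln(17/3) / ln(946/7.1) = 1.7346 / 4.8921 = 0.3546
c = 3 / 7.1^0.3546 = 3 / 2.004 = 1.497
S₃ = 1.497 × 28.59^0.3546 = 1.497 × 3.283 ≈ 4.916

5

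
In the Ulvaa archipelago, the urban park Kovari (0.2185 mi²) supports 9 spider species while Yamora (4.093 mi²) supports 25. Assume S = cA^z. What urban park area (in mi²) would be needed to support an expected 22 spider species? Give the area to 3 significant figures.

2.84 mi²

z = ln(25/9) / ln(4.093/0.2185) = 1.0217 / 2.9302 = 0.3487
c = 9 / 0.2185^0.3487 = 9 / 0.5884 = 15.29
A = (22/15.29)^(1/0.3487) ⇒ ln A = ln(1.438)/0.3487 = 1.0426
A = e^1.0426 ≈ 2.837 mi²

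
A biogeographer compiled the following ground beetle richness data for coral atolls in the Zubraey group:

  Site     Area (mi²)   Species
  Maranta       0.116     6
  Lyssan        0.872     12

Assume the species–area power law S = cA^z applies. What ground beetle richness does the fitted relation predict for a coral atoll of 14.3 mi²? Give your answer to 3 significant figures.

z = ln(12/6) / ln(0.872/0.116) = 0.6931 / 2.0172 = 0.3436
c = 6 / 0.116^0.3436 = 6 / 0.477 = 12.58
S₃ = 12.58 × 14.3^0.3436 = 12.58 × 2.495 ≈ 31.38

31.4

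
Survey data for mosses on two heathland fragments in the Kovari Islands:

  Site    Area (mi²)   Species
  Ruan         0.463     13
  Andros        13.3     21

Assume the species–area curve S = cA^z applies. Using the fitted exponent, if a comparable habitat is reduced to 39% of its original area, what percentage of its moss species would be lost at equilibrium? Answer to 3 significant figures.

z = ln(21/13) / ln(13.3/0.463) = 0.4796 / 3.3578 = 0.1428
S_new/S_old = (A_new/A_old)^z = 0.39^0.1428 = exp(0.1428 × -0.9416) = 0.8742
Fraction lost = 1 − 0.8742 = 0.1258

12.6%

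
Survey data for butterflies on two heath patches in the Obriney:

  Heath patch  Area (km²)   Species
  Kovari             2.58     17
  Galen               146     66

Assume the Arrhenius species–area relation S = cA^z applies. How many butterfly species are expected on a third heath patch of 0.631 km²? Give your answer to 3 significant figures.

z = ln(66/17) / ln(146/2.58) = 1.3564 / 4.0358 = 0.3361
c = 17 / 2.58^0.3361 = 17 / 1.375 = 12.36
S₃ = 12.36 × 0.631^0.3361 = 12.36 × 0.8566 ≈ 10.59

10.6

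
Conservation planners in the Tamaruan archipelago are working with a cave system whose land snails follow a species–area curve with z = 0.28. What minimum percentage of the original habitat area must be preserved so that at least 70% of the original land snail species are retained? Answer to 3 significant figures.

Need (A_new/A_old)^0.28 = 0.7, so A_new/A_old = 0.7^(1/0.28) = 0.7^3.571
ln(A_new/A_old) = ln 0.7 / 0.28 = -0.3567 / 0.28 = -1.2738
A_new/A_old = e^-1.2738 ≈ 0.2798

28.0%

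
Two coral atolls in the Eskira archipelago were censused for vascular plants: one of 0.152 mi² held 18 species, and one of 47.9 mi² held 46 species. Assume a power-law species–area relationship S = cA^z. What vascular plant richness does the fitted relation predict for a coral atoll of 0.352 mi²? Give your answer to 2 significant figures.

21

z = ln(46/18) / ln(47.9/0.152) = 0.9383 / 5.7530 = 0.1631
c = 18 / 0.152^0.1631 = 18 / 0.7355 = 24.47
S₃ = 24.47 × 0.352^0.1631 = 24.47 × 0.8434 ≈ 20.64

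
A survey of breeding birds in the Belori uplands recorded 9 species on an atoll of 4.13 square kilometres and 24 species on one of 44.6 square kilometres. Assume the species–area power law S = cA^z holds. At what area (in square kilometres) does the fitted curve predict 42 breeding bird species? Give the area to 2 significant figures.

170 square kilometres

z = ln(24/9) / ln(44.6/4.13) = 0.9808 / 2.3795 = 0.4122
c = 9 / 4.13^0.4122 = 9 / 1.794 = 5.016
A = (42/5.016)^(1/0.4122) ⇒ ln A = ln(8.373)/0.4122 = 5.1553
A = e^5.1553 ≈ 173.4 square kilometres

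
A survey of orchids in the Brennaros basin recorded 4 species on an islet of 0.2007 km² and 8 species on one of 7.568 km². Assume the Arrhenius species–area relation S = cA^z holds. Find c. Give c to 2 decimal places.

5.44

z = ln(S₂/S₁) / ln(A₂/A₁) = ln(8/4) / ln(7.568/0.2007) = 0.6931 / 3.6299 = 0.1910
c = S₁ / A₁^z = 4 / 0.2007^0.1910 = 4 / 0.7359 = 5.436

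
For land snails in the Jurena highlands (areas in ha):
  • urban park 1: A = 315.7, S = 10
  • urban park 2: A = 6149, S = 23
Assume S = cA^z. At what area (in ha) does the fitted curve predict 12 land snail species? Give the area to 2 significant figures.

z = ln(23/10) / ln(6149/315.7) = 0.8329 / 2.9693 = 0.2805
c = 10 / 315.7^0.2805 = 10 / 5.024 = 1.99
A = (12/1.99)^(1/0.2805) ⇒ ln A = ln(6.029)/0.2805 = 6.4048
A = e^6.4048 ≈ 604.7 ha

600 ha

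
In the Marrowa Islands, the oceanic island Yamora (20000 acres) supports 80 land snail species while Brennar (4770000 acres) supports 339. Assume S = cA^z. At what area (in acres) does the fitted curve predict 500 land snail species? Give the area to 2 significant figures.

21000000 acres

z = ln(339/80) / ln(4770000/20000) = 1.4440 / 5.4744 = 0.2638
c = 80 / 20000^0.2638 = 80 / 13.63 = 5.87
A = (500/5.87)^(1/0.2638) ⇒ ln A = ln(85.18)/0.2638 = 16.8511
A = e^16.8511 ≈ 20814102 acres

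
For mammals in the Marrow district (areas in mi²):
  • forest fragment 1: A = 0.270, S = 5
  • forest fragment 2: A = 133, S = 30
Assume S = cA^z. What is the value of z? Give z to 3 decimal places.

Taking logs: ln S = ln c + z ln A, so z = (ln S₂ − ln S₁)/(ln A₂ − ln A₁).
z = ln(30/5) / ln(133/0.27) = ln(6) / ln(492.6) = 1.7918 / 6.1997 = 0.2890

0.289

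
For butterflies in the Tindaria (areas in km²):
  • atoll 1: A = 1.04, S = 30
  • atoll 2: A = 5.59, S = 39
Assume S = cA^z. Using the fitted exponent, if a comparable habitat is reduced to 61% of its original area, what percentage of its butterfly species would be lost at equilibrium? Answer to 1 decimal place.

z = ln(39/30) / ln(5.59/1.04) = 0.2624 / 1.6818 = 0.1560
S_new/S_old = (A_new/A_old)^z = 0.61^0.1560 = exp(0.1560 × -0.4943) = 0.9258
Fraction lost = 1 − 0.9258 = 0.07421

7.4%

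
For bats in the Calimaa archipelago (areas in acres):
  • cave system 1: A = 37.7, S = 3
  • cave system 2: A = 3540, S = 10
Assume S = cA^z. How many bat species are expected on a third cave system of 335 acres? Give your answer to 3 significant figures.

5.35

z = ln(10/3) / ln(3540/37.7) = 1.2040 / 4.5422 = 0.2651
c = 3 / 37.7^0.2651 = 3 / 2.617 = 1.146
S₃ = 1.146 × 335^0.2651 = 1.146 × 4.67 ≈ 5.353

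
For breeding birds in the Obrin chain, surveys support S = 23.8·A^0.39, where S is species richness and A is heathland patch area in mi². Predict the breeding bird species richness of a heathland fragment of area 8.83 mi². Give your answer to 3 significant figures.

55.7

S = 23.8 × 8.83^0.39
ln S = ln 23.8 + 0.39 × ln 8.83 = 3.1697 + 0.39 × 2.1782 = 4.0192
S = e^4.0192 ≈ 55.65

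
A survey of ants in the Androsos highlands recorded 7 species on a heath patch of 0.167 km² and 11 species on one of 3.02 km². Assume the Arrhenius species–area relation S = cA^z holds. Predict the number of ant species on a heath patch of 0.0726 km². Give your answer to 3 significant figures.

z = ln(11/7) / ln(3.02/0.167) = 0.4520 / 2.8950 = 0.1561
c = 7 / 0.167^0.1561 = 7 / 0.7562 = 9.257
S₃ = 9.257 × 0.0726^0.1561 = 9.257 × 0.664 ≈ 6.146

6.15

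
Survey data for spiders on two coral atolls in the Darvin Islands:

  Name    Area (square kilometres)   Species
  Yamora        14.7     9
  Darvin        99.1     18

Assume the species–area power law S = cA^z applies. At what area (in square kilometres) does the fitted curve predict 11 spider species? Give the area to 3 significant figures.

z = ln(18/9) / ln(99.1/14.7) = 0.6931 / 1.9083 = 0.3632
c = 9 / 14.7^0.3632 = 9 / 2.655 = 3.39
A = (11/3.39)^(1/0.3632) ⇒ ln A = ln(3.245)/0.3632 = 3.2403
A = e^3.2403 ≈ 25.54 square kilometres

25.5 square kilometres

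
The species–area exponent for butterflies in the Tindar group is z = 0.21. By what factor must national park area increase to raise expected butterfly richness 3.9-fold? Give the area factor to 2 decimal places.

(A₂/A₁)^0.21 = 3.9, so A₂/A₁ = 3.9^(1/0.21) = 3.9^4.762
ln(A₂/A₁) = ln 3.9 / 0.21 = 1.3610 / 0.21 = 6.4808
A₂/A₁ = e^6.4808 ≈ 652.5

652.52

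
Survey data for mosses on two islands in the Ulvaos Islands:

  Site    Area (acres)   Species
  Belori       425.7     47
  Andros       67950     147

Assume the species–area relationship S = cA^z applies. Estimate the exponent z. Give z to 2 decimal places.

0.22

Taking logs: ln S = ln c + z ln A, so z = (ln S₂ − ln S₁)/(ln A₂ − ln A₁).
z = ln(147/47) / ln(67950/425.7) = ln(3.128) / ln(159.6) = 1.1403 / 5.0728 = 0.2248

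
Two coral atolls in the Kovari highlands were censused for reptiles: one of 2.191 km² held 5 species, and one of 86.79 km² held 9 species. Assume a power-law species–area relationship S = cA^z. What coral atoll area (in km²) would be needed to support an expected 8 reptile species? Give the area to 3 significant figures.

z = ln(9/5) / ln(86.79/2.191) = 0.5878 / 3.6791 = 0.1598
c = 5 / 2.191^0.1598 = 5 / 1.134 = 4.411
A = (8/4.411)^(1/0.1598) ⇒ ln A = ln(1.814)/0.1598 = 3.7263
A = e^3.7263 ≈ 41.52 km²

41.5 km²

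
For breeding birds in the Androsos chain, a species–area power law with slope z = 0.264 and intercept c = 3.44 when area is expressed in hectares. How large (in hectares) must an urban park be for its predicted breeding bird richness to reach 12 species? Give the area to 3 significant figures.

114 hectares

12 = 3.44 × A^0.264  ⇒  A^0.264 = 12/3.44 = 3.488
ln A = ln(3.488) / 0.264 = 1.2494 / 0.264 = 4.7327
A = e^4.7327 ≈ 113.6 hectares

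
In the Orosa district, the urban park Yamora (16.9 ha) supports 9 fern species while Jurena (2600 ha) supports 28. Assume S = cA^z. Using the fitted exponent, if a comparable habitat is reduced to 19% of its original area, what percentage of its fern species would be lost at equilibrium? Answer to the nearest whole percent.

31%

z = ln(28/9) / ln(2600/16.9) = 1.1350 / 5.0360 = 0.2254
S_new/S_old = (A_new/A_old)^z = 0.19^0.2254 = exp(0.2254 × -1.6607) = 0.6878
Fraction lost = 1 − 0.6878 = 0.3122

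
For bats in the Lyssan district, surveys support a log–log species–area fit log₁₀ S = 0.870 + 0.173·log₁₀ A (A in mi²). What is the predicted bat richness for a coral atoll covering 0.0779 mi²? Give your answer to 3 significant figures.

S = 7.413 × 0.0779^0.173 = 7.413 × 0.643 ≈ 4.767

4.77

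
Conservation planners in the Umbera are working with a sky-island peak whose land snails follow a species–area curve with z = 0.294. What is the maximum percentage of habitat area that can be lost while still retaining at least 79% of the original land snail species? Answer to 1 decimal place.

Need (A_new/A_old)^0.294 = 0.79, so A_new/A_old = 0.79^(1/0.294) = 0.79^3.401
ln(A_new/A_old) = ln 0.79 / 0.294 = -0.2357 / 0.294 = -0.8018
A_new/A_old = e^-0.8018 ≈ 0.4485
Fraction that can be lost = 1 − 0.4485 = 0.5515

55.1%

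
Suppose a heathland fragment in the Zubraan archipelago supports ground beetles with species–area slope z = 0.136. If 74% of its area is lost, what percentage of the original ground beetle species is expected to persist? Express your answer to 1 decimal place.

83.3%

S_new/S_old = (A_new/A_old)^z = 0.26^0.136
= exp(0.136 × ln 0.26) = exp(0.136 × -1.3471) = exp(-0.1832) ≈ 0.8326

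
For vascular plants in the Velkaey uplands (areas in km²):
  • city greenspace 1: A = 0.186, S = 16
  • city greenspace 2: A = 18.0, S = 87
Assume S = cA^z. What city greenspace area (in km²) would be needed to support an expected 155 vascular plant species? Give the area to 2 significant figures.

86 km²

z = ln(87/16) / ln(18/0.186) = 1.6933 / 4.5724 = 0.3703
c = 16 / 0.186^0.3703 = 16 / 0.5364 = 29.83
A = (155/29.83)^(1/0.3703) ⇒ ln A = ln(5.196)/0.3703 = 4.4498
A = e^4.4498 ≈ 85.61 km²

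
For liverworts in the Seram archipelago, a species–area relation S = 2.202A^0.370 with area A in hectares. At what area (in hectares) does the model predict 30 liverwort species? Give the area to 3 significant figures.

1160 hectares

30 = 2.202 × A^0.37  ⇒  A^0.37 = 30/2.202 = 13.62
ln A = ln(13.62) / 0.37 = 2.6118 / 0.37 = 7.0590
A = e^7.0590 ≈ 1163 hectares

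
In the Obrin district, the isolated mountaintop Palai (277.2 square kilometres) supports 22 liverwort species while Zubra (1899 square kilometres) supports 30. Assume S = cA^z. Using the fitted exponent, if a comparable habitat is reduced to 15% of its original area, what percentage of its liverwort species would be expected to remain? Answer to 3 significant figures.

z = ln(30/22) / ln(1899/277.2) = 0.3102 / 1.9243 = 0.1612
S_new/S_old = (A_new/A_old)^z = 0.15^0.1612 = exp(0.1612 × -1.8971) = 0.7366

73.7%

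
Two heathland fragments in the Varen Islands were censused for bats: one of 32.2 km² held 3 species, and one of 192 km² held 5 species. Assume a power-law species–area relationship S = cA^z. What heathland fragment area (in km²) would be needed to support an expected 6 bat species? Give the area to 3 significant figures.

z = ln(5/3) / ln(192/32.2) = 0.5108 / 1.7855 = 0.2861
c = 3 / 32.2^0.2861 = 3 / 2.7 = 1.111
A = (6/1.111)^(1/0.2861) ⇒ ln A = ln(5.4)/0.2861 = 5.8948
A = e^5.8948 ≈ 363.1 km²

363 km²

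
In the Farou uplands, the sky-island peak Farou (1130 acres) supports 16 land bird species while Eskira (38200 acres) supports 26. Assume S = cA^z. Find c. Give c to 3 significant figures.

z = ln(S₂/S₁) / ln(A₂/A₁) = ln(26/16) / ln(38200/1130) = 0.4855 / 3.5206 = 0.1379
c = S₁ / A₁^z = 16 / 1130^0.1379 = 16 / 2.637 = 6.069

6.07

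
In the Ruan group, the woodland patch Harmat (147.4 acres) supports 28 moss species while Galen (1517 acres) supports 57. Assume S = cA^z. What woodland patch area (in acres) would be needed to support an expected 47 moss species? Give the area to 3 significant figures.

806 acres

z = ln(57/28) / ln(1517/147.4) = 0.7108 / 2.3313 = 0.3049
c = 28 / 147.4^0.3049 = 28 / 4.583 = 6.109
A = (47/6.109)^(1/0.3049) ⇒ ln A = ln(7.694)/0.3049 = 6.6918
A = e^6.6918 ≈ 805.8 acres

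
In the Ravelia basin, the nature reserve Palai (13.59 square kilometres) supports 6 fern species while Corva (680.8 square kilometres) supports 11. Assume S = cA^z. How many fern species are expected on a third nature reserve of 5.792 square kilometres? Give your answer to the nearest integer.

z = ln(11/6) / ln(680.8/13.59) = 0.6061 / 3.9139 = 0.1549
c = 6 / 13.59^0.1549 = 6 / 1.498 = 4.005
S₃ = 4.005 × 5.792^0.1549 = 4.005 × 1.313 ≈ 5.258

5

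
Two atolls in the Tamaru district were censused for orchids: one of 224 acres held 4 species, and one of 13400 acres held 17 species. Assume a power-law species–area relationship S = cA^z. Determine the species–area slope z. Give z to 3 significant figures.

Taking logs: ln S = ln c + z ln A, so z = (ln S₂ − ln S₁)/(ln A₂ − ln A₁).
z = ln(17/4) / ln(13400/224) = ln(4.25) / ln(59.82) = 1.4469 / 4.0914 = 0.3537

0.354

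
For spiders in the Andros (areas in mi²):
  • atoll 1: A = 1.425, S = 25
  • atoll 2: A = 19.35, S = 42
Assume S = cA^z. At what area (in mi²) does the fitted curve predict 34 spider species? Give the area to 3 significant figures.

6.69 mi²

z = ln(42/25) / ln(19.35/1.425) = 0.5188 / 2.6085 = 0.1989
c = 25 / 1.425^0.1989 = 25 / 1.073 = 23.3
A = (34/23.3)^(1/0.1989) ⇒ ln A = ln(1.459)/0.1989 = 1.9002
A = e^1.9002 ≈ 6.687 mi²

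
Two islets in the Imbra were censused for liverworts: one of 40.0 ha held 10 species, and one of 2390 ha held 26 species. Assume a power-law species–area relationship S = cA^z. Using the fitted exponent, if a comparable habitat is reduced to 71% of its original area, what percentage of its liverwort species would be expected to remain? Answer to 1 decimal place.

z = ln(26/10) / ln(2390/40) = 0.9555 / 4.0902 = 0.2336
S_new/S_old = (A_new/A_old)^z = 0.71^0.2336 = exp(0.2336 × -0.3425) = 0.9231

92.3%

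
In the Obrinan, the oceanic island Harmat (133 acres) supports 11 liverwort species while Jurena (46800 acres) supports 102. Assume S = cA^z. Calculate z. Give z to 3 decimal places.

Taking logs: ln S = ln c + z ln A, so z = (ln S₂ − ln S₁)/(ln A₂ − ln A₁).
z = ln(102/11) / ln(46800/133) = ln(9.273) / ln(351.9) = 2.2271 / 5.8633 = 0.3798

0.380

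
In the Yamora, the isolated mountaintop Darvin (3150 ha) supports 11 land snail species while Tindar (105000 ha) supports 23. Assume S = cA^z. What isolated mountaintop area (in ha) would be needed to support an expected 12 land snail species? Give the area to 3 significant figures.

4760 ha

z = ln(23/11) / ln(105000/3150) = 0.7376 / 3.5066 = 0.2103
c = 11 / 3150^0.2103 = 11 / 5.443 = 2.021
A = (12/2.021)^(1/0.2103) ⇒ ln A = ln(5.938)/0.2103 = 8.4688
A = e^8.4688 ≈ 4764 ha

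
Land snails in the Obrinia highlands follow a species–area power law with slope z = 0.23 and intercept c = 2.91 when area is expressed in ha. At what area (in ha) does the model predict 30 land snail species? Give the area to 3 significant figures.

30 = 2.91 × A^0.23  ⇒  A^0.23 = 30/2.91 = 10.31
ln A = ln(10.31) / 0.23 = 2.3330 / 0.23 = 10.1437
A = e^10.1437 ≈ 25430 ha

25400 ha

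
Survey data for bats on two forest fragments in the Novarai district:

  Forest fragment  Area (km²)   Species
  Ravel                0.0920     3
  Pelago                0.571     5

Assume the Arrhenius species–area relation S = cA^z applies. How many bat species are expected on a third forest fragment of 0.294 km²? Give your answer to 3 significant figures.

z = ln(5/3) / ln(0.571/0.092) = 0.5108 / 1.8256 = 0.2798
c = 3 / 0.092^0.2798 = 3 / 0.5129 = 5.849
S₃ = 5.849 × 0.294^0.2798 = 5.849 × 0.71 ≈ 4.152

4.15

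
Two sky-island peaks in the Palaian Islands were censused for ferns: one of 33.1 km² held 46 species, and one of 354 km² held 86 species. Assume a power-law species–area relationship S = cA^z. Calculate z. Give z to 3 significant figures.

0.264

Taking logs: ln S = ln c + z ln A, so z = (ln S₂ − ln S₁)/(ln A₂ − ln A₁).
z = ln(86/46) / ln(354/33.1) = ln(1.87) / ln(10.69) = 0.6257 / 2.3698 = 0.2640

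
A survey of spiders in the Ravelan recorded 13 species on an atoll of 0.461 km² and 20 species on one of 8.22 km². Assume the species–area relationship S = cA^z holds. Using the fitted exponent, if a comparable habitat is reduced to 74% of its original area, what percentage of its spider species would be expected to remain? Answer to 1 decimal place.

95.6%

z = ln(20/13) / ln(8.22/0.461) = 0.4308 / 2.8809 = 0.1495
S_new/S_old = (A_new/A_old)^z = 0.74^0.1495 = exp(0.1495 × -0.3011) = 0.956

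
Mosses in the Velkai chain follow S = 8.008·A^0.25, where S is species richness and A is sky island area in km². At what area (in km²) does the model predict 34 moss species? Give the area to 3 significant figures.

34 = 8.008 × A^0.25  ⇒  A^0.25 = 34/8.008 = 4.246
ln A = ln(4.246) / 0.25 = 1.4459 / 0.25 = 5.7837
A = e^5.7837 ≈ 325 km²

325 km²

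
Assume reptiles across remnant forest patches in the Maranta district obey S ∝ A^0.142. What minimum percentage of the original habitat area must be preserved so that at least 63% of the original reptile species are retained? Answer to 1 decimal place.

Need (A_new/A_old)^0.142 = 0.63, so A_new/A_old = 0.63^(1/0.142) = 0.63^7.042
ln(A_new/A_old) = ln 0.63 / 0.142 = -0.4620 / 0.142 = -3.2538
A_new/A_old = e^-3.2538 ≈ 0.03863

3.9%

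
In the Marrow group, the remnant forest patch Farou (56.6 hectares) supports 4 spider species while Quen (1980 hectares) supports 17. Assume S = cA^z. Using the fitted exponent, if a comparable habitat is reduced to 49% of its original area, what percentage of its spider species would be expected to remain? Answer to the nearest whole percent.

75%

z = ln(17/4) / ln(1980/56.6) = 1.4469 / 3.5548 = 0.4070
S_new/S_old = (A_new/A_old)^z = 0.49^0.4070 = exp(0.4070 × -0.7133) = 0.748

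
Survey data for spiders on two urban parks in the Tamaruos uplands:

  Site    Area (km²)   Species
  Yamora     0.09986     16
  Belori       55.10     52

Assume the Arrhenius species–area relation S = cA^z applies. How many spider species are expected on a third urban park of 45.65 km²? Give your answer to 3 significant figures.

z = ln(52/16) / ln(55.1/0.09986) = 1.1787 / 6.3131 = 0.1867
c = 16 / 0.09986^0.1867 = 16 / 0.6504 = 24.6
S₃ = 24.6 × 45.65^0.1867 = 24.6 × 2.041 ≈ 50.21

50.2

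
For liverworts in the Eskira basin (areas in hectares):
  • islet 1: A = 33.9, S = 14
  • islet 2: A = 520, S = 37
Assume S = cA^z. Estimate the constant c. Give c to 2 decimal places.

z = ln(S₂/S₁) / ln(A₂/A₁) = ln(37/14) / ln(520/33.9) = 0.9719 / 2.7304 = 0.3559
c = S₁ / A₁^z = 14 / 33.9^0.3559 = 14 / 3.505 = 3.995

3.99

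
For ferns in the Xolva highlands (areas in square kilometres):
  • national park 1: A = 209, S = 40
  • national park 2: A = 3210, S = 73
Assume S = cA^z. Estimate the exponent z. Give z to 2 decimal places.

Taking logs: ln S = ln c + z ln A, so z = (ln S₂ − ln S₁)/(ln A₂ − ln A₁).
z = ln(73/40) / ln(3210/209) = ln(1.825) / ln(15.36) = 0.6016 / 2.7317 = 0.2202

0.22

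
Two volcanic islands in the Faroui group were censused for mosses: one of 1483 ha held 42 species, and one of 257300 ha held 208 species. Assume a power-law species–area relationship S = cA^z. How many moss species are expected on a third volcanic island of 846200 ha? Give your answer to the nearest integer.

301

z = ln(208/42) / ln(257300/1483) = 1.5999 / 5.1562 = 0.3103
c = 42 / 1483^0.3103 = 42 / 9.637 = 4.358
S₃ = 4.358 × 846200^0.3103 = 4.358 × 69.05 ≈ 300.9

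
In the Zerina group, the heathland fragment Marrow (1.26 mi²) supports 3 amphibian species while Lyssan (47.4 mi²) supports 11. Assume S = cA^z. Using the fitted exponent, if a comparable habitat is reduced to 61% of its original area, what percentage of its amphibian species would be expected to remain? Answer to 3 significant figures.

z = ln(11/3) / ln(47.4/1.26) = 1.2993 / 3.6275 = 0.3582
S_new/S_old = (A_new/A_old)^z = 0.61^0.3582 = exp(0.3582 × -0.4943) = 0.8377

83.8%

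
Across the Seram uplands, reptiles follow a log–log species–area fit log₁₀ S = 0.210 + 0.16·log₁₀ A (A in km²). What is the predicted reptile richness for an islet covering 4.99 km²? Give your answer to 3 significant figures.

S = 1.622 × 4.99^0.16 = 1.622 × 1.293 ≈ 2.097

2.10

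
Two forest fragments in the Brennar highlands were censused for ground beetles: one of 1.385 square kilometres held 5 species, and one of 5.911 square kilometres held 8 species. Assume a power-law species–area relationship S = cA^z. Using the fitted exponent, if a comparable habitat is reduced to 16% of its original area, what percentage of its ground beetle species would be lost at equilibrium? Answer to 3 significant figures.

z = ln(8/5) / ln(5.911/1.385) = 0.4700 / 1.4511 = 0.3239
S_new/S_old = (A_new/A_old)^z = 0.16^0.3239 = exp(0.3239 × -1.8326) = 0.5524
Fraction lost = 1 − 0.5524 = 0.4476

44.8%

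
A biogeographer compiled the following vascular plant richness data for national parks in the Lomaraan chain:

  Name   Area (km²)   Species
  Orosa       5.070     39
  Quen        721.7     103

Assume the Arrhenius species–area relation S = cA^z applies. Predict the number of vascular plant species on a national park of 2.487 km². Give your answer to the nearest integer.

34

z = ln(103/39) / ln(721.7/5.07) = 0.9712 / 4.9583 = 0.1959
c = 39 / 5.07^0.1959 = 39 / 1.374 = 28.38
S₃ = 28.38 × 2.487^0.1959 = 28.38 × 1.195 ≈ 33.92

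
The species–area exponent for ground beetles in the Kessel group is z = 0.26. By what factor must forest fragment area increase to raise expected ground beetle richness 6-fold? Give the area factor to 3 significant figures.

(A₂/A₁)^0.26 = 6, so A₂/A₁ = 6^(1/0.26) = 6^3.846
ln(A₂/A₁) = ln 6 / 0.26 = 1.7918 / 0.26 = 6.8914
A₂/A₁ = e^6.8914 ≈ 983.8

984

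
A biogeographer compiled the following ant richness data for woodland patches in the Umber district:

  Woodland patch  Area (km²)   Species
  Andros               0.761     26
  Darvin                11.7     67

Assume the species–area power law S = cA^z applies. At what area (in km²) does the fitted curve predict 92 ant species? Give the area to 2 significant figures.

29 km²

z = ln(67/26) / ln(11.7/0.761) = 0.9466 / 2.7327 = 0.3464
c = 26 / 0.761^0.3464 = 26 / 0.9097 = 28.58
A = (92/28.58)^(1/0.3464) ⇒ ln A = ln(3.219)/0.3464 = 3.3750
A = e^3.3750 ≈ 29.22 km²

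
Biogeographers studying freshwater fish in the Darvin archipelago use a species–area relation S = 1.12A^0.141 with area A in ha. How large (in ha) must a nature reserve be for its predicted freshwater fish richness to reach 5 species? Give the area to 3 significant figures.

40600 ha

5 = 1.12 × A^0.141  ⇒  A^0.141 = 5/1.12 = 4.464
ln A = ln(4.464) / 0.141 = 1.4961 / 0.141 = 10.6107
A = e^10.6107 ≈ 40567 ha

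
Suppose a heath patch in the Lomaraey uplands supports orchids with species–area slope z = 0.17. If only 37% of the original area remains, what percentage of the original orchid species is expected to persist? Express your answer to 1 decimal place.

S_new/S_old = (A_new/A_old)^z = 0.37^0.17
= exp(0.17 × ln 0.37) = exp(0.17 × -0.9943) = exp(-0.1690) ≈ 0.8445

84.4%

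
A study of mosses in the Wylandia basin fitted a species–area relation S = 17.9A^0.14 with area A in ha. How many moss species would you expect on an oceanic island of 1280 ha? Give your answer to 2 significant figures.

49

S = 17.9 × 1280^0.14
ln S = ln 17.9 + 0.14 × ln 1280 = 2.8848 + 0.14 × 7.1546 = 3.8864
S = e^3.8864 ≈ 48.74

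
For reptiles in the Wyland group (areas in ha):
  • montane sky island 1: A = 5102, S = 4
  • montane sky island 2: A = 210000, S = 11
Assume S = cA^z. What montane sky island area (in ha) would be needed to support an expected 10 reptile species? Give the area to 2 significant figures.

150000 ha

z = ln(11/4) / ln(210000/5102) = 1.0116 / 3.7175 = 0.2721
c = 4 / 5102^0.2721 = 4 / 10.21 = 0.3918
A = (10/0.3918)^(1/0.2721) ⇒ ln A = ln(25.52)/0.2721 = 11.9046
A = e^11.9046 ≈ 147948 ha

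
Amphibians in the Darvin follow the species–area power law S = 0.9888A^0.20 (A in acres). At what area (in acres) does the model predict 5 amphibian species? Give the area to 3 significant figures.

5 = 0.9888 × A^0.2  ⇒  A^0.2 = 5/0.9888 = 5.057
ln A = ln(5.057) / 0.2 = 1.6207 / 0.2 = 8.1035
A = e^8.1035 ≈ 3306 acres

3310 acres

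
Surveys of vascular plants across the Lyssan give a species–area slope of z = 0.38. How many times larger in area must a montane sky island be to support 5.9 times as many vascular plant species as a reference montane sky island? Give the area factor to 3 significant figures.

107

(A₂/A₁)^0.38 = 5.9, so A₂/A₁ = 5.9^(1/0.38) = 5.9^2.632
ln(A₂/A₁) = ln 5.9 / 0.38 = 1.7750 / 0.38 = 4.6709
A₂/A₁ = e^4.6709 ≈ 106.8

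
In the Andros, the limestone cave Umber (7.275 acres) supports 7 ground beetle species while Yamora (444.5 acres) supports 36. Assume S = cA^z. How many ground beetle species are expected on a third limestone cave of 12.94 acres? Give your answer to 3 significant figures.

8.80

z = ln(36/7) / ln(444.5/7.275) = 1.6376 / 4.1125 = 0.3982
c = 7 / 7.275^0.3982 = 7 / 2.204 = 3.176
S₃ = 3.176 × 12.94^0.3982 = 3.176 × 2.772 ≈ 8.804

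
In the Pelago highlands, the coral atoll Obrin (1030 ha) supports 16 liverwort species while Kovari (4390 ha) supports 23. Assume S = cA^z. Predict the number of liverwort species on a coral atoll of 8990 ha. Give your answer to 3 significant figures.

z = ln(23/16) / ln(4390/1030) = 0.3629 / 1.4498 = 0.2503
c = 16 / 1030^0.2503 = 16 / 5.678 = 2.818
S₃ = 2.818 × 8990^0.2503 = 2.818 × 9.766 ≈ 27.52

27.5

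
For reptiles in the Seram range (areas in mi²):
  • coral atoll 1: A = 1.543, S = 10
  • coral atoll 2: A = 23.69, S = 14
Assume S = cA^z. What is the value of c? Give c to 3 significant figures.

z = ln(S₂/S₁) / ln(A₂/A₁) = ln(14/10) / ln(23.69/1.543) = 0.3365 / 2.7313 = 0.1232
c = S₁ / A₁^z = 10 / 1.543^0.1232 = 10 / 1.055 = 9.48

9.48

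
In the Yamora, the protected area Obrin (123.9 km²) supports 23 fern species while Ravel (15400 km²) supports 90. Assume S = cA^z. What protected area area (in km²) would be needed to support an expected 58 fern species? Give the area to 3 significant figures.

z = ln(90/23) / ln(15400/123.9) = 1.3643 / 4.8226 = 0.2829
c = 23 / 123.9^0.2829 = 23 / 3.91 = 5.883
A = (58/5.883)^(1/0.2829) ⇒ ln A = ln(9.859)/0.2829 = 8.0890
A = e^8.0890 ≈ 3259 km²

3260 km²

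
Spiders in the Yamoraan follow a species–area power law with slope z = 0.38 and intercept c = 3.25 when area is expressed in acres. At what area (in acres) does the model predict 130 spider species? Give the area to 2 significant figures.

130 = 3.25 × A^0.38  ⇒  A^0.38 = 130/3.25 = 40
ln A = ln(40) / 0.38 = 3.6889 / 0.38 = 9.7076
A = e^9.7076 ≈ 16442 acres

16000 acres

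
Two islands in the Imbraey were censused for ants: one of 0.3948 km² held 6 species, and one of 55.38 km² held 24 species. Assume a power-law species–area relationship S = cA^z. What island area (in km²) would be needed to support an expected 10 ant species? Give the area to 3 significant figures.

z = ln(24/6) / ln(55.38/0.3948) = 1.3863 / 4.9436 = 0.2804
c = 6 / 0.3948^0.2804 = 6 / 0.7706 = 7.786
A = (10/7.786)^(1/0.2804) ⇒ ln A = ln(1.284)/0.2804 = 0.8923
A = e^0.8923 ≈ 2.441 km²

2.44 km²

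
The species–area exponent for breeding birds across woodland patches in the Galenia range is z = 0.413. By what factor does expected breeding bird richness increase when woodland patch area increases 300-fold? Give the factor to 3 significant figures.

S₂/S₁ = (A₂/A₁)^z = 300^0.413
ln(S₂/S₁) = 0.413 × ln 300 = 0.413 × 5.7038 = 2.3557
S₂/S₁ = e^2.3557 ≈ 10.55

10.5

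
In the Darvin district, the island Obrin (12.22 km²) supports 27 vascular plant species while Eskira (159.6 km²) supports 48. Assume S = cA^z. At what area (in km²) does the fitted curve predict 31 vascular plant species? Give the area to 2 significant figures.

23 km²

z = ln(48/27) / ln(159.6/12.22) = 0.5754 / 2.5696 = 0.2239
c = 27 / 12.22^0.2239 = 27 / 1.751 = 15.42
A = (31/15.42)^(1/0.2239) ⇒ ln A = ln(2.011)/0.2239 = 3.1201
A = e^3.1201 ≈ 22.65 km²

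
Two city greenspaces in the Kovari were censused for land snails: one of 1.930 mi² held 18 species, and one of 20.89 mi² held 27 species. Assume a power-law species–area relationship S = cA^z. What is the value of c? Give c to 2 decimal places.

z = ln(S₂/S₁) / ln(A₂/A₁) = ln(27/18) / ln(20.89/1.93) = 0.4055 / 2.3818 = 0.1702
c = S₁ / A₁^z = 18 / 1.93^0.1702 = 18 / 1.118 = 16.09

16.09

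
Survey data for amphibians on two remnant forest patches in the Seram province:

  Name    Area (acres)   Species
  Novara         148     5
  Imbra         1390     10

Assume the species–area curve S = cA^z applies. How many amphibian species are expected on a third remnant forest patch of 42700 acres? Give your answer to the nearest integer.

z = ln(10/5) / ln(1390/148) = 0.6931 / 2.2398 = 0.3095
c = 5 / 148^0.3095 = 5 / 4.695 = 1.065
S₃ = 1.065 × 42700^0.3095 = 1.065 × 27.1 ≈ 28.86

29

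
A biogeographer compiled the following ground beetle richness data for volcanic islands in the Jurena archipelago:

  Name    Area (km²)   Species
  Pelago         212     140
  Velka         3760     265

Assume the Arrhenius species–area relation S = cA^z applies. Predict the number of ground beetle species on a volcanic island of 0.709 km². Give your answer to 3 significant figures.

z = ln(265/140) / ln(3760/212) = 0.6381 / 2.8756 = 0.2219
c = 140 / 212^0.2219 = 140 / 3.283 = 42.65
S₃ = 42.65 × 0.709^0.2219 = 42.65 × 0.9265 ≈ 39.52

39.5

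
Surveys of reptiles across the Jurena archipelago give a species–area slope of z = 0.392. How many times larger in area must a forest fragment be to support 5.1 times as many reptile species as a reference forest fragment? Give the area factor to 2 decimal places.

63.83

(A₂/A₁)^0.392 = 5.1, so A₂/A₁ = 5.1^(1/0.392) = 5.1^2.551
ln(A₂/A₁) = ln 5.1 / 0.392 = 1.6292 / 0.392 = 4.1562
A₂/A₁ = e^4.1562 ≈ 63.83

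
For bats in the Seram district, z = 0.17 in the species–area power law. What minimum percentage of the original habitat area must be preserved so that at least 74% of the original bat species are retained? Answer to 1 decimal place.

17.0%

Need (A_new/A_old)^0.17 = 0.74, so A_new/A_old = 0.74^(1/0.17) = 0.74^5.882
ln(A_new/A_old) = ln 0.74 / 0.17 = -0.3011 / 0.17 = -1.7712
A_new/A_old = e^-1.7712 ≈ 0.1701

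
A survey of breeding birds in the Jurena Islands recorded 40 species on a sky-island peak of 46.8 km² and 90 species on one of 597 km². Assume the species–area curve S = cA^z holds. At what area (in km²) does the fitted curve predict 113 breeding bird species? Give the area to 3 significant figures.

z = ln(90/40) / ln(597/46.8) = 0.8109 / 2.5460 = 0.3185
c = 40 / 46.8^0.3185 = 40 / 3.404 = 11.75
A = (113/11.75)^(1/0.3185) ⇒ ln A = ln(9.616)/0.3185 = 7.1064
A = e^7.1064 ≈ 1220 km²

1220 km²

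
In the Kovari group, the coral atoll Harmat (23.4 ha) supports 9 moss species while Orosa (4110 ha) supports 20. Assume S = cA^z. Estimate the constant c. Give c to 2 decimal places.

5.53

z = ln(S₂/S₁) / ln(A₂/A₁) = ln(20/9) / ln(4110/23.4) = 0.7985 / 5.1684 = 0.1545
c = S₁ / A₁^z = 9 / 23.4^0.1545 = 9 / 1.628 = 5.53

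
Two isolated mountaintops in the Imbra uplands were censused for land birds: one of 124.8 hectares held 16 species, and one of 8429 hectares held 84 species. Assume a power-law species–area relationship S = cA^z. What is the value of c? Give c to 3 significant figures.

2.39

z = ln(S₂/S₁) / ln(A₂/A₁) = ln(84/16) / ln(8429/124.8) = 1.6582 / 4.2127 = 0.3936
c = S₁ / A₁^z = 16 / 124.8^0.3936 = 16 / 6.685 = 2.393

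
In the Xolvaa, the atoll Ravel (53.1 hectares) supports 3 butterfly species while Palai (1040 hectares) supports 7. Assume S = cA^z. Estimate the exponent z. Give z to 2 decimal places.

0.28

Taking logs: ln S = ln c + z ln A, so z = (ln S₂ − ln S₁)/(ln A₂ − ln A₁).
z = ln(7/3) / ln(1040/53.1) = ln(2.333) / ln(19.59) = 0.8473 / 2.9748 = 0.2848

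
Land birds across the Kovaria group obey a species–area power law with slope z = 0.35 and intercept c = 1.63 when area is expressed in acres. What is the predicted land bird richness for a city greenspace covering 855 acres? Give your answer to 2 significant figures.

17

S = 1.63 × 855^0.35 = 1.63 × 10.62 ≈ 17.31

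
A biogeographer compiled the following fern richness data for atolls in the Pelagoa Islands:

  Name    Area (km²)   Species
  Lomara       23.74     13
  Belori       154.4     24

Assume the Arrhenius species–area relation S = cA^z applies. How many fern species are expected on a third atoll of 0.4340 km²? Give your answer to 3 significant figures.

3.51

z = ln(24/13) / ln(154.4/23.74) = 0.6131 / 1.8724 = 0.3274
c = 13 / 23.74^0.3274 = 13 / 2.821 = 4.608
S₃ = 4.608 × 0.434^0.3274 = 4.608 × 0.7608 ≈ 3.506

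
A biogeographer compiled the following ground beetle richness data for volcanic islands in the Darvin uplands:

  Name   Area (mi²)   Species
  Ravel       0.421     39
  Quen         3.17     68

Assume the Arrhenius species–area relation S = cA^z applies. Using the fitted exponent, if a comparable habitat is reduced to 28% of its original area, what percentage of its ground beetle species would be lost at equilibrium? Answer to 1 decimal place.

29.6%

z = ln(68/39) / ln(3.17/0.421) = 0.5559 / 2.0189 = 0.2754
S_new/S_old = (A_new/A_old)^z = 0.28^0.2754 = exp(0.2754 × -1.2730) = 0.7043
Fraction lost = 1 − 0.7043 = 0.2957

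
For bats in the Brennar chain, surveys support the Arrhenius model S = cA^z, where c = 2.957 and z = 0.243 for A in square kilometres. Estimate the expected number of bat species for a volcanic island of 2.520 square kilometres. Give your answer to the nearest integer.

S = 2.957 × 2.52^0.243 = 2.957 × 1.252 ≈ 3.702

4 species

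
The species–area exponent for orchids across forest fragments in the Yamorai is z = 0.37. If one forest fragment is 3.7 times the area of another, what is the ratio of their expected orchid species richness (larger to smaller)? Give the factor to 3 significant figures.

1.62

S₂/S₁ = (A₂/A₁)^z = 3.7^0.37
ln(S₂/S₁) = 0.37 × ln 3.7 = 0.37 × 1.3083 = 0.4841
S₂/S₁ = e^0.4841 ≈ 1.623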